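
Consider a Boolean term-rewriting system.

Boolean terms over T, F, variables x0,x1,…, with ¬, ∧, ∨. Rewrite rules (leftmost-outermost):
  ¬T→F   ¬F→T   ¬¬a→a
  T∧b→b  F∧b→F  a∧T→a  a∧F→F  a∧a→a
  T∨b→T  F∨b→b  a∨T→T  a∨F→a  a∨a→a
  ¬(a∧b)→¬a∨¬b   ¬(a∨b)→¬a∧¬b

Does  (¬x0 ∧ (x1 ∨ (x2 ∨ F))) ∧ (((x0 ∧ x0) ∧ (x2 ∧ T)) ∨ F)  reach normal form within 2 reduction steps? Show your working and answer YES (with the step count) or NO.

Answer: NO — after 2 steps the term is (¬x0 ∧ (x1 ∨ x2)) ∧ ((x0 ∧ x0) ∧ (x2 ∧ T)), not yet normal

Derivation:
  start: (¬x0 ∧ (x1 ∨ (x2 ∨ F))) ∧ (((x0 ∧ x0) ∧ (x2 ∧ T)) ∨ F)
  →1  (¬x0 ∧ (x1 ∨ x2)) ∧ (((x0 ∧ x0) ∧ (x2 ∧ T)) ∨ F)
  →2  (¬x0 ∧ (x1 ∨ x2)) ∧ ((x0 ∧ x0) ∧ (x2 ∧ T))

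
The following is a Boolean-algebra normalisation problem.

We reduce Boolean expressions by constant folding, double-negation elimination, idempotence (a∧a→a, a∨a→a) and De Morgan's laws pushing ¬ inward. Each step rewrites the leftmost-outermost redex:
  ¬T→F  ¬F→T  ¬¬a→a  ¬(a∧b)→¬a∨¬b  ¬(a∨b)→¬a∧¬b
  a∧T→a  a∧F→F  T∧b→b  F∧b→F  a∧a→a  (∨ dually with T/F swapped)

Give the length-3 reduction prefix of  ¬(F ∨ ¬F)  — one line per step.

Answer: after 3 steps: ¬¬F

Working:
  start: ¬(F ∨ ¬F)
  →1  ¬F ∧ ¬¬F
  →2  T ∧ ¬¬F
  →3  ¬¬F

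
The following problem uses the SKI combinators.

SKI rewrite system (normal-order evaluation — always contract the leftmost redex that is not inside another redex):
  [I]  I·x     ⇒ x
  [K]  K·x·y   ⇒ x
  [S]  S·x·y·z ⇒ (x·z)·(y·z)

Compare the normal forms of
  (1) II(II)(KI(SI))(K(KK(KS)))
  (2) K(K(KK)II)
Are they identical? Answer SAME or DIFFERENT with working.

Term A:
  start: II(II)(KI(SI))(K(KK(KS)))
  step 1: I(II)(KI(SI))(K(KK(KS)))
  step 2: II(KI(SI))(K(KK(KS)))
  step 3: I(KI(SI))(K(KK(KS)))
  step 4: KI(SI)(K(KK(KS)))
  step 5: I(K(KK(KS)))
  step 6: K(KK(KS))
  step 7: KK

Term B:
  start: K(K(KK)II)
  step 1: K(KKI)
  step 2: KK

Answer: SAME — A ⇓ KK, B ⇓ KK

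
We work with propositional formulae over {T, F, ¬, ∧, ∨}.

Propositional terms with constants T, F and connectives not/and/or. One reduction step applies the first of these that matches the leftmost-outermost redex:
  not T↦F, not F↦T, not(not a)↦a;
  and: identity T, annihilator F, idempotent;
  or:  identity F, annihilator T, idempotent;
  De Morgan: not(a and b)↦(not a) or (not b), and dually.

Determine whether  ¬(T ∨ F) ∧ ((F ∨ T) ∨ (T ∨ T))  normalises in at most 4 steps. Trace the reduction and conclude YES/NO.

Answer: YES — reaches normal form F in 4 ≤ 4 steps

Derivation:
  start: ¬(T ∨ F) ∧ ((F ∨ T) ∨ (T ∨ T))
  →1  (¬T ∧ ¬F) ∧ ((F ∨ T) ∨ (T ∨ T))
  →2  (F ∧ ¬F) ∧ ((F ∨ T) ∨ (T ∨ T))
  →3  F ∧ ((F ∨ T) ∨ (T ∨ T))
  →4  F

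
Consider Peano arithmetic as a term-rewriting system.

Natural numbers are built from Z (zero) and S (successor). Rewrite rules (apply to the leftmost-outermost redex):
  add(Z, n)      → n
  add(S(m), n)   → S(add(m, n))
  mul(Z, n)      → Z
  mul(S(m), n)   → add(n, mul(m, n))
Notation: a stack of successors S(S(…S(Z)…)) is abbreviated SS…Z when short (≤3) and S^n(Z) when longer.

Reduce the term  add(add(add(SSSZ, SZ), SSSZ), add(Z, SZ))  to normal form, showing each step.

Answer: normal form = S^8(Z)  (in 18 steps)

Working:
  start: add(add(add(SSSZ, SZ), SSSZ), add(Z, SZ))
  step 1: add(add(S(add(SSZ, SZ)), SSSZ), add(Z, SZ))
  step 2: add(S(add(add(SSZ, SZ), SSSZ)), add(Z, SZ))
  step 3: S(add(add(add(SSZ, SZ), SSSZ), add(Z, SZ)))
  step 4: S(add(add(S(add(SZ, SZ)), SSSZ), add(Z, SZ)))
  step 5: S(add(S(add(add(SZ, SZ), SSSZ)), add(Z, SZ)))
  step 6: S(S(add(add(add(SZ, SZ), SSSZ), add(Z, SZ))))
  step 7: S(S(add(add(S(add(Z, SZ)), SSSZ), add(Z, SZ))))
  step 8: S(S(add(S(add(add(Z, SZ), SSSZ)), add(Z, SZ))))
  step 9: S(S(S(add(add(add(Z, SZ), SSSZ), add(Z, SZ)))))
  step 10: S(S(S(add(add(SZ, SSSZ), add(Z, SZ)))))
  step 11: S(S(S(add(S(add(Z, SSSZ)), add(Z, SZ)))))
  step 12: S(S(S(S(add(add(Z, SSSZ), add(Z, SZ))))))
  step 13: S(S(S(S(add(SSSZ, add(Z, SZ))))))
  step 14: S(S(S(S(S(add(SSZ, add(Z, SZ)))))))
  step 15: S(S(S(S(S(S(add(SZ, add(Z, SZ))))))))
  step 16: S(S(S(S(S(S(S(add(Z, add(Z, SZ)))))))))
  step 17: S(S(S(S(S(S(S(add(Z, SZ))))))))
  step 18: S^8(Z)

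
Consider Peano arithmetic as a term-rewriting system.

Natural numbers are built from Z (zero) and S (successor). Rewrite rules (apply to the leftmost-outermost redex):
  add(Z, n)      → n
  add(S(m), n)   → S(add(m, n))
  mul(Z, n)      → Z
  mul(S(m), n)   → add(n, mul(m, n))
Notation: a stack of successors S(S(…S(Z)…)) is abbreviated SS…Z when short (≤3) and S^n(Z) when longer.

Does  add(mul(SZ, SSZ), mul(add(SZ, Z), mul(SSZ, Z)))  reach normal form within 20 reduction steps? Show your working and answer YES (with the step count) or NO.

  start: add(mul(SZ, SSZ), mul(add(SZ, Z), mul(SSZ, Z)))
  [1] add(add(SSZ, mul(Z, SSZ)), mul(add(SZ, Z), mul(SSZ, Z)))
  [2] add(S(add(SZ, mul(Z, SSZ))), mul(add(SZ, Z), mul(SSZ, Z)))
  [3] S(add(add(SZ, mul(Z, SSZ)), mul(add(SZ, Z), mul(SSZ, Z))))
  [4] S(add(S(add(Z, mul(Z, SSZ))), mul(add(SZ, Z), mul(SSZ, Z))))
  [5] S(S(add(add(Z, mul(Z, SSZ)), mul(add(SZ, Z), mul(SSZ, Z)))))
  [6] S(S(add(mul(Z, SSZ), mul(add(SZ, Z), mul(SSZ, Z)))))
  [7] S(S(add(Z, mul(add(SZ, Z), mul(SSZ, Z)))))
  [8] S(S(mul(add(SZ, Z), mul(SSZ, Z))))
  [9] S(S(mul(S(add(Z, Z)), mul(SSZ, Z))))
  [10] S(S(add(mul(SSZ, Z), mul(add(Z, Z), mul(SSZ, Z)))))
  [11] S(S(add(add(Z, mul(SZ, Z)), mul(add(Z, Z), mul(SSZ, Z)))))
  [12] S(S(add(mul(SZ, Z), mul(add(Z, Z), mul(SSZ, Z)))))
  [13] S(S(add(add(Z, mul(Z, Z)), mul(add(Z, Z), mul(SSZ, Z)))))
  [14] S(S(add(mul(Z, Z), mul(add(Z, Z), mul(SSZ, Z)))))
  [15] S(S(add(Z, mul(add(Z, Z), mul(SSZ, Z)))))
  [16] S(S(mul(add(Z, Z), mul(SSZ, Z))))
  [17] S(S(mul(Z, mul(SSZ, Z))))
  [18] SSZ

Answer: YES — reaches normal form SSZ in 18 ≤ 20 steps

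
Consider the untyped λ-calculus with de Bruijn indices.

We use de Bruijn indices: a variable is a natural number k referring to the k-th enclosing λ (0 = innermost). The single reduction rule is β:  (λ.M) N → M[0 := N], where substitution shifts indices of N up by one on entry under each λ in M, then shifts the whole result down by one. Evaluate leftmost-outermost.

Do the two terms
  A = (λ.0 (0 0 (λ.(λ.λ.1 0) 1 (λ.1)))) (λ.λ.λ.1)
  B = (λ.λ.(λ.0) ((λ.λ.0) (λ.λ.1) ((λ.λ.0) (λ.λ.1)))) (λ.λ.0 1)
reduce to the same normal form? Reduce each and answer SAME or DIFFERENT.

Answer: DIFFERENT — A ⇓ λ.λ.1, B ⇓ λ.λ.0

Derivation:
Term A:
  start: (λ.0 (0 0 (λ.(λ.λ.1 0) 1 (λ.1)))) (λ.λ.λ.1)
  →1  (λ.λ.λ.1) ((λ.λ.λ.1) (λ.λ.λ.1) (λ.(λ.λ.1 0) (λ.λ.λ.1) (λ.1)))
  →2  λ.λ.1

Term B:
  start: (λ.λ.(λ.0) ((λ.λ.0) (λ.λ.1) ((λ.λ.0) (λ.λ.1)))) (λ.λ.0 1)
  →1  λ.(λ.0) ((λ.λ.0) (λ.λ.1) ((λ.λ.0) (λ.λ.1)))
  →2  λ.(λ.λ.0) (λ.λ.1) ((λ.λ.0) (λ.λ.1))
  →3  λ.(λ.0) ((λ.λ.0) (λ.λ.1))
  →4  λ.(λ.λ.0) (λ.λ.1)
  →5  λ.λ.0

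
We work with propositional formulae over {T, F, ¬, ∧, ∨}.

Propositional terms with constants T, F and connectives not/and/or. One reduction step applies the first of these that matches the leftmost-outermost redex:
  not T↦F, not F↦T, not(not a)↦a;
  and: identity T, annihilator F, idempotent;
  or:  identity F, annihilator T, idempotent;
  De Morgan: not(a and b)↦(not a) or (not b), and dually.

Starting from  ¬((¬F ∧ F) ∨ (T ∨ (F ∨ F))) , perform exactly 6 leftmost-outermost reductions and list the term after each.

  start: ¬((¬F ∧ F) ∨ (T ∨ (F ∨ F)))
  [1] ¬(¬F ∧ F) ∧ ¬(T ∨ (F ∨ F))
  [2] (¬¬F ∨ ¬F) ∧ ¬(T ∨ (F ∨ F))
  [3] (F ∨ ¬F) ∧ ¬(T ∨ (F ∨ F))
  [4] ¬F ∧ ¬(T ∨ (F ∨ F))
  [5] T ∧ ¬(T ∨ (F ∨ F))
  [6] ¬(T ∨ (F ∨ F))

Answer: after 6 steps: ¬(T ∨ (F ∨ F))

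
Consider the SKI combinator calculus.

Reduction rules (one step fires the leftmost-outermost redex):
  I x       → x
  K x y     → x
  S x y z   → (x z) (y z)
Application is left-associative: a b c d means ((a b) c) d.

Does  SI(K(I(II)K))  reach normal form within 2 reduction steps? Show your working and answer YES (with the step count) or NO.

Answer: NO — after 2 steps the term is SI(K(IK)), not yet normal

Working:
  start: SI(K(I(II)K))
  step 1: SI(K(IIK))
  step 2: SI(K(IK))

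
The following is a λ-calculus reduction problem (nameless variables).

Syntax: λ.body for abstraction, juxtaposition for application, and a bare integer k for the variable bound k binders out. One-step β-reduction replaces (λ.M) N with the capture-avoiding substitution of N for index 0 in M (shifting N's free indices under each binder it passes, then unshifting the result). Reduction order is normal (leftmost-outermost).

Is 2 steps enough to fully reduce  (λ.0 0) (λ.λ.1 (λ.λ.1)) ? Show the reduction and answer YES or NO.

  start: (λ.0 0) (λ.λ.1 (λ.λ.1))
  →1  (λ.λ.1 (λ.λ.1)) (λ.λ.1 (λ.λ.1))
  →2  λ.(λ.λ.1 (λ.λ.1)) (λ.λ.1)

Answer: NO — after 2 steps the term is λ.(λ.λ.1 (λ.λ.1)) (λ.λ.1), not yet normal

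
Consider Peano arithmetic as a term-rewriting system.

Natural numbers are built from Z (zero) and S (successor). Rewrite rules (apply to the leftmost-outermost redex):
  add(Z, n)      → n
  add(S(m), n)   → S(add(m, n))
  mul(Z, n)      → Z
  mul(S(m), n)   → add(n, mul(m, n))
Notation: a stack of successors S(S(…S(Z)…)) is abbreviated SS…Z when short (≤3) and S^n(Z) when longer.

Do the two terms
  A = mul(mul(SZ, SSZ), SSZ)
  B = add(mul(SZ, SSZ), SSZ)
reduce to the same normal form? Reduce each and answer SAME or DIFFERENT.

Answer: SAME — A ⇓ S^4(Z), B ⇓ S^4(Z)

Derivation:
Term A:
  start: mul(mul(SZ, SSZ), SSZ)
  →1  mul(add(SSZ, mul(Z, SSZ)), SSZ)
  →2  mul(S(add(SZ, mul(Z, SSZ))), SSZ)
  →3  add(SSZ, mul(add(SZ, mul(Z, SSZ)), SSZ))
  →4  S(add(SZ, mul(add(SZ, mul(Z, SSZ)), SSZ)))
  →5  S(S(add(Z, mul(add(SZ, mul(Z, SSZ)), SSZ))))
  →6  S(S(mul(add(SZ, mul(Z, SSZ)), SSZ)))
  →7  S(S(mul(S(add(Z, mul(Z, SSZ))), SSZ)))
  →8  S(S(add(SSZ, mul(add(Z, mul(Z, SSZ)), SSZ))))
  →9  S(S(S(add(SZ, mul(add(Z, mul(Z, SSZ)), SSZ)))))
  →10  S(S(S(S(add(Z, mul(add(Z, mul(Z, SSZ)), SSZ))))))
  →11  S(S(S(S(mul(add(Z, mul(Z, SSZ)), SSZ)))))
  →12  S(S(S(S(mul(mul(Z, SSZ), SSZ)))))
  →13  S(S(S(S(mul(Z, SSZ)))))
  →14  S^4(Z)

Term B:
  start: add(mul(SZ, SSZ), SSZ)
  →1  add(add(SSZ, mul(Z, SSZ)), SSZ)
  →2  add(S(add(SZ, mul(Z, SSZ))), SSZ)
  →3  S(add(add(SZ, mul(Z, SSZ)), SSZ))
  →4  S(add(S(add(Z, mul(Z, SSZ))), SSZ))
  →5  S(S(add(add(Z, mul(Z, SSZ)), SSZ)))
  →6  S(S(add(mul(Z, SSZ), SSZ)))
  →7  S(S(add(Z, SSZ)))
  →8  S^4(Z)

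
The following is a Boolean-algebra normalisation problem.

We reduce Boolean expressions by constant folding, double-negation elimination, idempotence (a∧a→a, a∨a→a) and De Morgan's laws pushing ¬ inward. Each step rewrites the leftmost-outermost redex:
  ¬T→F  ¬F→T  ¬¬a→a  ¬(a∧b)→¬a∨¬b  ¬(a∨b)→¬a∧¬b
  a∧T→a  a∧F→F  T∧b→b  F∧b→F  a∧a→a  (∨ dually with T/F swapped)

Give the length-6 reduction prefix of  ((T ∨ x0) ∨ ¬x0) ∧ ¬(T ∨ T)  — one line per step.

  start: ((T ∨ x0) ∨ ¬x0) ∧ ¬(T ∨ T)
  →1  (T ∨ ¬x0) ∧ ¬(T ∨ T)
  →2  T ∧ ¬(T ∨ T)
  →3  ¬(T ∨ T)
  →4  ¬T ∧ ¬T
  →5  ¬T
  →6  F

Answer: after 6 steps: F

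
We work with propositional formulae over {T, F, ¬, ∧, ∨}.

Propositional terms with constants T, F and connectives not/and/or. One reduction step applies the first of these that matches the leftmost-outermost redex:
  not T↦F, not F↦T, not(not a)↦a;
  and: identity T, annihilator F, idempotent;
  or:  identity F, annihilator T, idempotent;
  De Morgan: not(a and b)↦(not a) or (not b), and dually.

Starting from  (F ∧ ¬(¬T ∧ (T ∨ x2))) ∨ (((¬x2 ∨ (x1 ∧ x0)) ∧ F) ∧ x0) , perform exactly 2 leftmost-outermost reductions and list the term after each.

Answer: after 2 steps: ((¬x2 ∨ (x1 ∧ x0)) ∧ F) ∧ x0

Working:
  start: (F ∧ ¬(¬T ∧ (T ∨ x2))) ∨ (((¬x2 ∨ (x1 ∧ x0)) ∧ F) ∧ x0)
  [1] F ∨ (((¬x2 ∨ (x1 ∧ x0)) ∧ F) ∧ x0)
  [2] ((¬x2 ∨ (x1 ∧ x0)) ∧ F) ∧ x0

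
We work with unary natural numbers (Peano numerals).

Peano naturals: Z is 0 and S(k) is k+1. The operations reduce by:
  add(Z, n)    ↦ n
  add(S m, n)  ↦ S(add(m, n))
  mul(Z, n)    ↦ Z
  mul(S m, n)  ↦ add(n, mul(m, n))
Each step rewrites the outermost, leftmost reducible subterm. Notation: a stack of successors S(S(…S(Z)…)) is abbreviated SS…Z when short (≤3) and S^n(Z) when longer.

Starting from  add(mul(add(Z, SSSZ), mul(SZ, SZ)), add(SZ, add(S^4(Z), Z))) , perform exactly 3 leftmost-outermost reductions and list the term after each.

  start: add(mul(add(Z, SSSZ), mul(SZ, SZ)), add(SZ, add(S^4(Z), Z)))
  step 1: add(mul(SSSZ, mul(SZ, SZ)), add(SZ, add(S^4(Z), Z)))
  step 2: add(add(mul(SZ, SZ), mul(SSZ, mul(SZ, SZ))), add(SZ, add(S^4(Z), Z)))
  step 3: add(add(add(SZ, mul(Z, SZ)), mul(SSZ, mul(SZ, SZ))), add(SZ, add(S^4(Z), Z)))

Answer: after 3 steps: add(add(add(SZ, mul(Z, SZ)), mul(SSZ, mul(SZ, SZ))), add(SZ, add(S^4(Z), Z)))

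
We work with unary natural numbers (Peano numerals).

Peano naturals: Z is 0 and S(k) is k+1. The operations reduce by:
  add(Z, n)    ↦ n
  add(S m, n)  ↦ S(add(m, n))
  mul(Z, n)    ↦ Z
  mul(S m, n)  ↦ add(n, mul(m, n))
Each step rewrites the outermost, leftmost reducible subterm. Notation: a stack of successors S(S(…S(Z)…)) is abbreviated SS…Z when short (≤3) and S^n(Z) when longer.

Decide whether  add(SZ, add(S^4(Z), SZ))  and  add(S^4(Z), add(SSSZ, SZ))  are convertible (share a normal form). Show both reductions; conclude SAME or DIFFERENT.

Answer: DIFFERENT — A ⇓ S^6(Z), B ⇓ S^8(Z)

Derivation:
Term A:
  start: add(SZ, add(S^4(Z), SZ))
  →1  S(add(Z, add(S^4(Z), SZ)))
  →2  S(add(S^4(Z), SZ))
  →3  S(S(add(SSSZ, SZ)))
  →4  S(S(S(add(SSZ, SZ))))
  →5  S(S(S(S(add(SZ, SZ)))))
  →6  S(S(S(S(S(add(Z, SZ))))))
  →7  S^6(Z)

Term B:
  start: add(S^4(Z), add(SSSZ, SZ))
  →1  S(add(SSSZ, add(SSSZ, SZ)))
  →2  S(S(add(SSZ, add(SSSZ, SZ))))
  →3  S(S(S(add(SZ, add(SSSZ, SZ)))))
  →4  S(S(S(S(add(Z, add(SSSZ, SZ))))))
  →5  S(S(S(S(add(SSSZ, SZ)))))
  →6  S(S(S(S(S(add(SSZ, SZ))))))
  →7  S(S(S(S(S(S(add(SZ, SZ)))))))
  →8  S(S(S(S(S(S(S(add(Z, SZ))))))))
  →9  S^8(Z)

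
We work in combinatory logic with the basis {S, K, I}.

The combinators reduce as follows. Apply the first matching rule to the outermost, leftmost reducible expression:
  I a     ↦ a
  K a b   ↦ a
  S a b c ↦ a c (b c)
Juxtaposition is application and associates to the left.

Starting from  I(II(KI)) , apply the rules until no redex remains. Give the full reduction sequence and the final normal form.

Answer: normal form = KI  (in 3 steps)

Derivation:
  start: I(II(KI))
  →1  II(KI)
  →2  I(KI)
  →3  KI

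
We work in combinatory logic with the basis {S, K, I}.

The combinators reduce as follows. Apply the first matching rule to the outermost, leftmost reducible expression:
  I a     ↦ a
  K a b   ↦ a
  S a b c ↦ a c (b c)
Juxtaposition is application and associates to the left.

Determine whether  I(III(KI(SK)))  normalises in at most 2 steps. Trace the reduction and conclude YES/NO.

Answer: NO — after 2 steps the term is II(KI(SK)), not yet normal

Reduction:
  start: I(III(KI(SK)))
  →1  III(KI(SK))
  →2  II(KI(SK))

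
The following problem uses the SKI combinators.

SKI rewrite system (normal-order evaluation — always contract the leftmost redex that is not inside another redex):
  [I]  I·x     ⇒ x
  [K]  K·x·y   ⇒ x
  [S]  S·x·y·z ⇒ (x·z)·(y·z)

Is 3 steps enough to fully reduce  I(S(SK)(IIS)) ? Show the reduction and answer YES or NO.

Answer: YES — reaches normal form S(SK)S in 3 ≤ 3 steps

Derivation:
  start: I(S(SK)(IIS))
  step 1: S(SK)(IIS)
  step 2: S(SK)(IS)
  step 3: S(SK)S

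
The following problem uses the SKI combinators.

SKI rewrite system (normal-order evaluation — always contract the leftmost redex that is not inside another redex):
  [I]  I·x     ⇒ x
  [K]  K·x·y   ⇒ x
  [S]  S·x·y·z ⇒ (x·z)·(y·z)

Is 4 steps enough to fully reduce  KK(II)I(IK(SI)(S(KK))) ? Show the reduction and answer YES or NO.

Answer: YES — reaches normal form I in 2 ≤ 4 steps

Working:
  start: KK(II)I(IK(SI)(S(KK)))
  →1  KI(IK(SI)(S(KK)))
  →2  I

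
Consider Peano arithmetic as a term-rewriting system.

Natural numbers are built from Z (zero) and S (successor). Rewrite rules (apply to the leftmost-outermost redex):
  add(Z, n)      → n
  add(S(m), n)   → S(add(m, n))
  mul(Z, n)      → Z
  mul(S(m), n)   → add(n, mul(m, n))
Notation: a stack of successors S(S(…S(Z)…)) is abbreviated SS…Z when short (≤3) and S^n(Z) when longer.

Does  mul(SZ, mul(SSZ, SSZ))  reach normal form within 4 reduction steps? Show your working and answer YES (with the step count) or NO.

Answer: NO — after 4 steps the term is S(add(add(SZ, mul(SZ, SSZ)), mul(Z, mul(SSZ, SSZ)))), not yet normal

Working:
  start: mul(SZ, mul(SSZ, SSZ))
  step 1: add(mul(SSZ, SSZ), mul(Z, mul(SSZ, SSZ)))
  step 2: add(add(SSZ, mul(SZ, SSZ)), mul(Z, mul(SSZ, SSZ)))
  step 3: add(S(add(SZ, mul(SZ, SSZ))), mul(Z, mul(SSZ, SSZ)))
  step 4: S(add(add(SZ, mul(SZ, SSZ)), mul(Z, mul(SSZ, SSZ))))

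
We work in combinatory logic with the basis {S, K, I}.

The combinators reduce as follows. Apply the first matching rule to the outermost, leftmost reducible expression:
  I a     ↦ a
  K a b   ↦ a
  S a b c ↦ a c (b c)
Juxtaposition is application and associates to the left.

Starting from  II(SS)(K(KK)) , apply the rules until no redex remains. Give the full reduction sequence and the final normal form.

  start: II(SS)(K(KK))
  [1] I(SS)(K(KK))
  [2] SS(K(KK))

Answer: normal form = SS(K(KK))  (in 2 steps)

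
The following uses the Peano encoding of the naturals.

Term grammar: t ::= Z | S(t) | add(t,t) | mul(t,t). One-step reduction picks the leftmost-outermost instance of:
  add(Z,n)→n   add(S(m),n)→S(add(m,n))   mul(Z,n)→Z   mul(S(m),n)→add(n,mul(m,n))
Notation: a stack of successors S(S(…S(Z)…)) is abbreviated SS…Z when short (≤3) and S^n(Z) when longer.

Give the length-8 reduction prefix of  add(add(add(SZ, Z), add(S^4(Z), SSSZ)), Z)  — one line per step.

Answer: after 8 steps: S(S(add(S(add(SSZ, SSSZ)), Z)))

Reduction:
  start: add(add(add(SZ, Z), add(S^4(Z), SSSZ)), Z)
  →1  add(add(S(add(Z, Z)), add(S^4(Z), SSSZ)), Z)
  →2  add(S(add(add(Z, Z), add(S^4(Z), SSSZ))), Z)
  →3  S(add(add(add(Z, Z), add(S^4(Z), SSSZ)), Z))
  →4  S(add(add(Z, add(S^4(Z), SSSZ)), Z))
  →5  S(add(add(S^4(Z), SSSZ), Z))
  →6  S(add(S(add(SSSZ, SSSZ)), Z))
  →7  S(S(add(add(SSSZ, SSSZ), Z)))
  →8  S(S(add(S(add(SSZ, SSSZ)), Z)))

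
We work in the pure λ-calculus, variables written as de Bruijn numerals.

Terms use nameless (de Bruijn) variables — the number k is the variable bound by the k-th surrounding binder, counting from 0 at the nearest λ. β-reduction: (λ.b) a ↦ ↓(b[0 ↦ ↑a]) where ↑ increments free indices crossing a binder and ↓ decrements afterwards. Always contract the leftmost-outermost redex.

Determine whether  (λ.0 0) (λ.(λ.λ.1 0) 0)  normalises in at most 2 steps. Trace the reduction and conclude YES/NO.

Answer: NO — after 2 steps the term is (λ.λ.1 0) (λ.(λ.λ.1 0) 0), not yet normal

Derivation:
  start: (λ.0 0) (λ.(λ.λ.1 0) 0)
  →1  (λ.(λ.λ.1 0) 0) (λ.(λ.λ.1 0) 0)
  →2  (λ.λ.1 0) (λ.(λ.λ.1 0) 0)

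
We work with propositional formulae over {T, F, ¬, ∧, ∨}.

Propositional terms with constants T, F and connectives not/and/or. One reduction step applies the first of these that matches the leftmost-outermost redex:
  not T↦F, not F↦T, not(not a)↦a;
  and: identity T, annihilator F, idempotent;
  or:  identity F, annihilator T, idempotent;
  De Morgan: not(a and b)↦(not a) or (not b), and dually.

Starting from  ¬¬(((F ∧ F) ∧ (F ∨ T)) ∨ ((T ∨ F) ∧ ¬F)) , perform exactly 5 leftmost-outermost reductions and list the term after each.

Answer: after 5 steps: T ∧ ¬F

Reduction:
  start: ¬¬(((F ∧ F) ∧ (F ∨ T)) ∨ ((T ∨ F) ∧ ¬F))
  step 1: ((F ∧ F) ∧ (F ∨ T)) ∨ ((T ∨ F) ∧ ¬F)
  step 2: (F ∧ (F ∨ T)) ∨ ((T ∨ F) ∧ ¬F)
  step 3: F ∨ ((T ∨ F) ∧ ¬F)
  step 4: (T ∨ F) ∧ ¬F
  step 5: T ∧ ¬F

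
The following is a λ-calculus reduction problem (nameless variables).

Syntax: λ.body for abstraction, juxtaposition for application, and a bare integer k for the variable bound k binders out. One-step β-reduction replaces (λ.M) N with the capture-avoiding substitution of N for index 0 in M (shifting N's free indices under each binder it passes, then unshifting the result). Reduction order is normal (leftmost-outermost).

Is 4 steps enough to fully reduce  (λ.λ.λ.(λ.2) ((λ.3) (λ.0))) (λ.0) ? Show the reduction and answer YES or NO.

Answer: YES — reaches normal form λ.λ.1 in 2 ≤ 4 steps

Working:
  start: (λ.λ.λ.(λ.2) ((λ.3) (λ.0))) (λ.0)
  [1] λ.λ.(λ.2) ((λ.λ.0) (λ.0))
  [2] λ.λ.1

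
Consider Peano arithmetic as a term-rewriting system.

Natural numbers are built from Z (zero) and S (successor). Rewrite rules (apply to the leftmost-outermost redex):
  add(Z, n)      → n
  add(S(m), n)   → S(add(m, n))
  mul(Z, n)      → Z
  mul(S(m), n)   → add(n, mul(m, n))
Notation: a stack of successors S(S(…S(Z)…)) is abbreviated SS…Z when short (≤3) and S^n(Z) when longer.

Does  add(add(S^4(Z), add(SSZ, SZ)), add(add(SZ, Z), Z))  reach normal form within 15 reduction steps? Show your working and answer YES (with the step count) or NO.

Answer: NO — after 15 steps the term is S(S(S(S(S(S(S(add(Z, add(add(SZ, Z), Z))))))))), not yet normal

Working:
  start: add(add(S^4(Z), add(SSZ, SZ)), add(add(SZ, Z), Z))
  [1] add(S(add(SSSZ, add(SSZ, SZ))), add(add(SZ, Z), Z))
  [2] S(add(add(SSSZ, add(SSZ, SZ)), add(add(SZ, Z), Z)))
  [3] S(add(S(add(SSZ, add(SSZ, SZ))), add(add(SZ, Z), Z)))
  [4] S(S(add(add(SSZ, add(SSZ, SZ)), add(add(SZ, Z), Z))))
  [5] S(S(add(S(add(SZ, add(SSZ, SZ))), add(add(SZ, Z), Z))))
  [6] S(S(S(add(add(SZ, add(SSZ, SZ)), add(add(SZ, Z), Z)))))
  [7] S(S(S(add(S(add(Z, add(SSZ, SZ))), add(add(SZ, Z), Z)))))
  [8] S(S(S(S(add(add(Z, add(SSZ, SZ)), add(add(SZ, Z), Z))))))
  [9] S(S(S(S(add(add(SSZ, SZ), add(add(SZ, Z), Z))))))
  [10] S(S(S(S(add(S(add(SZ, SZ)), add(add(SZ, Z), Z))))))
  [11] S(S(S(S(S(add(add(SZ, SZ), add(add(SZ, Z), Z)))))))
  [12] S(S(S(S(S(add(S(add(Z, SZ)), add(add(SZ, Z), Z)))))))
  [13] S(S(S(S(S(S(add(add(Z, SZ), add(add(SZ, Z), Z))))))))
  [14] S(S(S(S(S(S(add(SZ, add(add(SZ, Z), Z))))))))
  [15] S(S(S(S(S(S(S(add(Z, add(add(SZ, Z), Z)))))))))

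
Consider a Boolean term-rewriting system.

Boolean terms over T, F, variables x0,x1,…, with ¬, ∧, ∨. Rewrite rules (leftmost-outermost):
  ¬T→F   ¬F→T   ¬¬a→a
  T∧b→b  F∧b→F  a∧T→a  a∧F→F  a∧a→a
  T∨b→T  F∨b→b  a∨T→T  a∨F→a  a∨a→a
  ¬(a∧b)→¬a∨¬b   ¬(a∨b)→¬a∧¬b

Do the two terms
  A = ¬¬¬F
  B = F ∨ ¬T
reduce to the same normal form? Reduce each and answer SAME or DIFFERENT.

Answer: DIFFERENT — A ⇓ T, B ⇓ F

Derivation:
Term A:
  start: ¬¬¬F
  step 1: ¬F
  step 2: T

Term B:
  start: F ∨ ¬T
  step 1: ¬T
  step 2: F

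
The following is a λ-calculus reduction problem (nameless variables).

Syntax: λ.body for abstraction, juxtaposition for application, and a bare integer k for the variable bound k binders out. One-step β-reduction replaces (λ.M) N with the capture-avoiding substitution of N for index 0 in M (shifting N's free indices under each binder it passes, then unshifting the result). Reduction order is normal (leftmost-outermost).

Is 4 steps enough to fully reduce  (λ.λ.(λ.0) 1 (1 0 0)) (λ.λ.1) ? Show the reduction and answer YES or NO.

Answer: NO — after 4 steps the term is λ.λ.(λ.2) 1, not yet normal

Derivation:
  start: (λ.λ.(λ.0) 1 (1 0 0)) (λ.λ.1)
  step 1: λ.(λ.0) (λ.λ.1) ((λ.λ.1) 0 0)
  step 2: λ.(λ.λ.1) ((λ.λ.1) 0 0)
  step 3: λ.λ.(λ.λ.1) 1 1
  step 4: λ.λ.(λ.2) 1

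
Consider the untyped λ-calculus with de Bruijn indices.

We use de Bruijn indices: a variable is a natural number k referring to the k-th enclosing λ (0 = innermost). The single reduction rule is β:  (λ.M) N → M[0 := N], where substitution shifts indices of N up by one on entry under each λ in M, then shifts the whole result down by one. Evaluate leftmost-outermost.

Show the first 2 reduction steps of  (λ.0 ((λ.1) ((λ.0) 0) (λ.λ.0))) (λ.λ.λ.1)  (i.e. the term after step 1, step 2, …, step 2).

  start: (λ.0 ((λ.1) ((λ.0) 0) (λ.λ.0))) (λ.λ.λ.1)
  [1] (λ.λ.λ.1) ((λ.λ.λ.λ.1) ((λ.0) (λ.λ.λ.1)) (λ.λ.0))
  [2] λ.λ.1

Answer: after 2 steps: λ.λ.1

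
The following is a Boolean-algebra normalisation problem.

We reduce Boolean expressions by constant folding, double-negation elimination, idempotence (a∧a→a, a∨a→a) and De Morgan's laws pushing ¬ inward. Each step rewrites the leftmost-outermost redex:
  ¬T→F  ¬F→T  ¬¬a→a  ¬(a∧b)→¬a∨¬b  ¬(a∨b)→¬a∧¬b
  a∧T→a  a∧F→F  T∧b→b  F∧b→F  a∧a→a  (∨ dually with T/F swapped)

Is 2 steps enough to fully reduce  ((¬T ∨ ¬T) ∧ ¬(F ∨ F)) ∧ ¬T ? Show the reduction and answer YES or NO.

Answer: NO — after 2 steps the term is (F ∧ ¬(F ∨ F)) ∧ ¬T, not yet normal

Reduction:
  start: ((¬T ∨ ¬T) ∧ ¬(F ∨ F)) ∧ ¬T
  step 1: (¬T ∧ ¬(F ∨ F)) ∧ ¬T
  step 2: (F ∧ ¬(F ∨ F)) ∧ ¬T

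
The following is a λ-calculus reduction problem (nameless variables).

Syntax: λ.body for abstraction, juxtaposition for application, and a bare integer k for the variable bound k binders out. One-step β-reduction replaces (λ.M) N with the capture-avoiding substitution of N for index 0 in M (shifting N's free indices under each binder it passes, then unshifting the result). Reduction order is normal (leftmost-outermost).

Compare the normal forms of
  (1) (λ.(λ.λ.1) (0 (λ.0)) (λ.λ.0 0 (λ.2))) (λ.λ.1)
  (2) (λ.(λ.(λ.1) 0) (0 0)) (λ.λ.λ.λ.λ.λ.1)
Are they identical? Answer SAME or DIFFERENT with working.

Answer: DIFFERENT — A ⇓ λ.λ.0, B ⇓ λ.λ.λ.λ.λ.1

Reduction:
Term A:
  start: (λ.(λ.λ.1) (0 (λ.0)) (λ.λ.0 0 (λ.2))) (λ.λ.1)
  [1] (λ.λ.1) ((λ.λ.1) (λ.0)) (λ.λ.0 0 (λ.2))
  [2] (λ.(λ.λ.1) (λ.0)) (λ.λ.0 0 (λ.2))
  [3] (λ.λ.1) (λ.0)
  [4] λ.λ.0

Term B:
  start: (λ.(λ.(λ.1) 0) (0 0)) (λ.λ.λ.λ.λ.λ.1)
  [1] (λ.(λ.1) 0) ((λ.λ.λ.λ.λ.λ.1) (λ.λ.λ.λ.λ.λ.1))
  [2] (λ.(λ.λ.λ.λ.λ.λ.1) (λ.λ.λ.λ.λ.λ.1)) ((λ.λ.λ.λ.λ.λ.1) (λ.λ.λ.λ.λ.λ.1))
  [3] (λ.λ.λ.λ.λ.λ.1) (λ.λ.λ.λ.λ.λ.1)
  [4] λ.λ.λ.λ.λ.1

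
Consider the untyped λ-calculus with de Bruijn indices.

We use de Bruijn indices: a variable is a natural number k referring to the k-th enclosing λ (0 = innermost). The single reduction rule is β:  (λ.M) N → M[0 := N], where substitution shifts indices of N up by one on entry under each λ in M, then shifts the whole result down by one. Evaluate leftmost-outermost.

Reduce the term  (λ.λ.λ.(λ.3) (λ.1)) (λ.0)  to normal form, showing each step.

  start: (λ.λ.λ.(λ.3) (λ.1)) (λ.0)
  step 1: λ.λ.(λ.λ.0) (λ.1)
  step 2: λ.λ.λ.0

Answer: normal form = λ.λ.λ.0  (in 2 steps)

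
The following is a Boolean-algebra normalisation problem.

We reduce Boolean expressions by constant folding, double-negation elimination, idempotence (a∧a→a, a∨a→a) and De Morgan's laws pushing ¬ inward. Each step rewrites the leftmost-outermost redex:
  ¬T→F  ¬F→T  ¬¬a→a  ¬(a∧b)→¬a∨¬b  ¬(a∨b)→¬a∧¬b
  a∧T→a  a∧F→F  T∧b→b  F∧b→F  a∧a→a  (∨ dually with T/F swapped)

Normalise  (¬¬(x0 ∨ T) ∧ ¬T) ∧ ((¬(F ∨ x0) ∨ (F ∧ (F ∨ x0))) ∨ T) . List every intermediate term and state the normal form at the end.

  start: (¬¬(x0 ∨ T) ∧ ¬T) ∧ ((¬(F ∨ x0) ∨ (F ∧ (F ∨ x0))) ∨ T)
  step 1: ((x0 ∨ T) ∧ ¬T) ∧ ((¬(F ∨ x0) ∨ (F ∧ (F ∨ x0))) ∨ T)
  step 2: (T ∧ ¬T) ∧ ((¬(F ∨ x0) ∨ (F ∧ (F ∨ x0))) ∨ T)
  step 3: ¬T ∧ ((¬(F ∨ x0) ∨ (F ∧ (F ∨ x0))) ∨ T)
  step 4: F ∧ ((¬(F ∨ x0) ∨ (F ∧ (F ∨ x0))) ∨ T)
  step 5: F

Answer: normal form = F  (in 5 steps)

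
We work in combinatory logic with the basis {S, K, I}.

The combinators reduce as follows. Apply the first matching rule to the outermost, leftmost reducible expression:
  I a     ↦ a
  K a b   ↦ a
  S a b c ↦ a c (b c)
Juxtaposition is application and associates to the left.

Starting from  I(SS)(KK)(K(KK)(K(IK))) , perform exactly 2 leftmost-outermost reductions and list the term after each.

  start: I(SS)(KK)(K(KK)(K(IK)))
  step 1: SS(KK)(K(KK)(K(IK)))
  step 2: S(K(KK)(K(IK)))(KK(K(KK)(K(IK))))

Answer: after 2 steps: S(K(KK)(K(IK)))(KK(K(KK)(K(IK))))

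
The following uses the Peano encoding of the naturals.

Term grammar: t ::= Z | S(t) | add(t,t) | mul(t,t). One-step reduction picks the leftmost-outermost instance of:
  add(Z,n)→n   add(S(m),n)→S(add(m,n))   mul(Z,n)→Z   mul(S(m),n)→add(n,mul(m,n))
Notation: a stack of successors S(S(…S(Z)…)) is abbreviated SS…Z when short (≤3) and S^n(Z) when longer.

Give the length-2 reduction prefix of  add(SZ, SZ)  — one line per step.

Answer: after 2 steps: SSZ

Reduction:
  start: add(SZ, SZ)
  →1  S(add(Z, SZ))
  →2  SSZ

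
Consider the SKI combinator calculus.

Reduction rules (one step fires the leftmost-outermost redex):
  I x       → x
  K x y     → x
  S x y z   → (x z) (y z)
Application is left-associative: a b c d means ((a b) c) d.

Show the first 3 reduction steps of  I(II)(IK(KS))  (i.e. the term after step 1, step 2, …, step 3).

Answer: after 3 steps: IK(KS)

Reduction:
  start: I(II)(IK(KS))
  step 1: II(IK(KS))
  step 2: I(IK(KS))
  step 3: IK(KS)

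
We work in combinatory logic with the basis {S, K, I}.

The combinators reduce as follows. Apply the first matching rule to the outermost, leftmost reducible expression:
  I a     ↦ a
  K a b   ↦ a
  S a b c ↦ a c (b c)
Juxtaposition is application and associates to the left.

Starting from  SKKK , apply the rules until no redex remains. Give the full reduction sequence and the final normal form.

  start: SKKK
  →1  KK(KK)
  →2  K

Answer: normal form = K  (in 2 steps)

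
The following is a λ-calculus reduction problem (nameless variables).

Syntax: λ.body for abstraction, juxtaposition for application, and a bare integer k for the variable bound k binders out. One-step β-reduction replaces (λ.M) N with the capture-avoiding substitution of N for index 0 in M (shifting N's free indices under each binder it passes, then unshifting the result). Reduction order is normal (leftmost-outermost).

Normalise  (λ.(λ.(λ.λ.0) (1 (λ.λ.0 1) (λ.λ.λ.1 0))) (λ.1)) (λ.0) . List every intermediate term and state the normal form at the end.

  start: (λ.(λ.(λ.λ.0) (1 (λ.λ.0 1) (λ.λ.λ.1 0))) (λ.1)) (λ.0)
  [1] (λ.(λ.λ.0) ((λ.0) (λ.λ.0 1) (λ.λ.λ.1 0))) (λ.λ.0)
  [2] (λ.λ.0) ((λ.0) (λ.λ.0 1) (λ.λ.λ.1 0))
  [3] λ.0

Answer: normal form = λ.0  (in 3 steps)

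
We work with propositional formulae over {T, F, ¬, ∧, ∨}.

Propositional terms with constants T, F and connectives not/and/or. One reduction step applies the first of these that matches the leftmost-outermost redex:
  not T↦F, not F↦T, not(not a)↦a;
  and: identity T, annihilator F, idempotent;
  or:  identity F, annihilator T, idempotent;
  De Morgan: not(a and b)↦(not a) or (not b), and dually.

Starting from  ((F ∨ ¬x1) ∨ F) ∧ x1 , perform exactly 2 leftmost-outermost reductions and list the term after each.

  start: ((F ∨ ¬x1) ∨ F) ∧ x1
  →1  (F ∨ ¬x1) ∧ x1
  →2  ¬x1 ∧ x1

Answer: after 2 steps: ¬x1 ∧ x1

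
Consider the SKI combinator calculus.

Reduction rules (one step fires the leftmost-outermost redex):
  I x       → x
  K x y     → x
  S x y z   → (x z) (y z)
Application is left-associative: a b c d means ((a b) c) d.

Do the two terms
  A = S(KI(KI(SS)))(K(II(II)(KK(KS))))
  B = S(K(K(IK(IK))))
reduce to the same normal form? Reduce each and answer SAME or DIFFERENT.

Term A:
  start: S(KI(KI(SS)))(K(II(II)(KK(KS))))
  step 1: SI(K(II(II)(KK(KS))))
  step 2: SI(K(I(II)(KK(KS))))
  step 3: SI(K(II(KK(KS))))
  step 4: SI(K(I(KK(KS))))
  step 5: SI(K(KK(KS)))
  step 6: SI(KK)

Term B:
  start: S(K(K(IK(IK))))
  step 1: S(K(K(K(IK))))
  step 2: S(K(K(KK)))

Answer: DIFFERENT — A ⇓ SI(KK), B ⇓ S(K(K(KK)))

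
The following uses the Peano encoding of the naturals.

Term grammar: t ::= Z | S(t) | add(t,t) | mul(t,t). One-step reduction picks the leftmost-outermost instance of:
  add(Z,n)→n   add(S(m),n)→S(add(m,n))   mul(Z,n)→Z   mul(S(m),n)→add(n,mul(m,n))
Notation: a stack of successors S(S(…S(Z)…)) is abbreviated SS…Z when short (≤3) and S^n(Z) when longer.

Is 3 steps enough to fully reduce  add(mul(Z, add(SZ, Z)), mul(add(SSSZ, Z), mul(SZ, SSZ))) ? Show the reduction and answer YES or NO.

Answer: NO — after 3 steps the term is mul(S(add(SSZ, Z)), mul(SZ, SSZ)), not yet normal

Working:
  start: add(mul(Z, add(SZ, Z)), mul(add(SSSZ, Z), mul(SZ, SSZ)))
  →1  add(Z, mul(add(SSSZ, Z), mul(SZ, SSZ)))
  →2  mul(add(SSSZ, Z), mul(SZ, SSZ))
  →3  mul(S(add(SSZ, Z)), mul(SZ, SSZ))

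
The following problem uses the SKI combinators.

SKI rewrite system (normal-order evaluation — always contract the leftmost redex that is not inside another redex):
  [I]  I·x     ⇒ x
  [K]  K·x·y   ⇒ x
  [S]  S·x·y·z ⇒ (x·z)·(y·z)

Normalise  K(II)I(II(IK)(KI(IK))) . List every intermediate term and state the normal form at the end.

  start: K(II)I(II(IK)(KI(IK)))
  step 1: II(II(IK)(KI(IK)))
  step 2: I(II(IK)(KI(IK)))
  step 3: II(IK)(KI(IK))
  step 4: I(IK)(KI(IK))
  step 5: IK(KI(IK))
  step 6: K(KI(IK))
  step 7: KI

Answer: normal form = KI  (in 7 steps)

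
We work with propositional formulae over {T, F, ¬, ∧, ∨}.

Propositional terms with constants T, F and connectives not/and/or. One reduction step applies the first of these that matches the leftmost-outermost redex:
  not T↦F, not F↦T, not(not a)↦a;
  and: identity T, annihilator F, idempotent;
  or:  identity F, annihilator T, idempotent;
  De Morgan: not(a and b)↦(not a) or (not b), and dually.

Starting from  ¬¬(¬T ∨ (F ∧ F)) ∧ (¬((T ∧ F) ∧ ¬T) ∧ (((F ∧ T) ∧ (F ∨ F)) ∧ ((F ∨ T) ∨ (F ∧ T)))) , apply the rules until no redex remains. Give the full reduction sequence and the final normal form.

  start: ¬¬(¬T ∨ (F ∧ F)) ∧ (¬((T ∧ F) ∧ ¬T) ∧ (((F ∧ T) ∧ (F ∨ F)) ∧ ((F ∨ T) ∨ (F ∧ T))))
  →1  (¬T ∨ (F ∧ F)) ∧ (¬((T ∧ F) ∧ ¬T) ∧ (((F ∧ T) ∧ (F ∨ F)) ∧ ((F ∨ T) ∨ (F ∧ T))))
  →2  (F ∨ (F ∧ F)) ∧ (¬((T ∧ F) ∧ ¬T) ∧ (((F ∧ T) ∧ (F ∨ F)) ∧ ((F ∨ T) ∨ (F ∧ T))))
  →3  (F ∧ F) ∧ (¬((T ∧ F) ∧ ¬T) ∧ (((F ∧ T) ∧ (F ∨ F)) ∧ ((F ∨ T) ∨ (F ∧ T))))
  →4  F ∧ (¬((T ∧ F) ∧ ¬T) ∧ (((F ∧ T) ∧ (F ∨ F)) ∧ ((F ∨ T) ∨ (F ∧ T))))
  →5  F

Answer: normal form = F  (in 5 steps)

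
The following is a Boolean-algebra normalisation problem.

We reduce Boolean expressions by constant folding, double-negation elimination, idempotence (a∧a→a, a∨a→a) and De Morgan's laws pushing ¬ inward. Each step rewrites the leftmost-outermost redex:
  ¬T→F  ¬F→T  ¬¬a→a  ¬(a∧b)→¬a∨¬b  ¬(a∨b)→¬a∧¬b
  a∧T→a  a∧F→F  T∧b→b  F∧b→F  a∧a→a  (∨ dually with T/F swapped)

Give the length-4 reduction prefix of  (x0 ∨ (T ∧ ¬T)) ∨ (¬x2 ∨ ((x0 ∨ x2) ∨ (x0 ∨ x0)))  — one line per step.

  start: (x0 ∨ (T ∧ ¬T)) ∨ (¬x2 ∨ ((x0 ∨ x2) ∨ (x0 ∨ x0)))
  step 1: (x0 ∨ ¬T) ∨ (¬x2 ∨ ((x0 ∨ x2) ∨ (x0 ∨ x0)))
  step 2: (x0 ∨ F) ∨ (¬x2 ∨ ((x0 ∨ x2) ∨ (x0 ∨ x0)))
  step 3: x0 ∨ (¬x2 ∨ ((x0 ∨ x2) ∨ (x0 ∨ x0)))
  step 4: x0 ∨ (¬x2 ∨ ((x0 ∨ x2) ∨ x0))

Answer: after 4 steps: x0 ∨ (¬x2 ∨ ((x0 ∨ x2) ∨ x0))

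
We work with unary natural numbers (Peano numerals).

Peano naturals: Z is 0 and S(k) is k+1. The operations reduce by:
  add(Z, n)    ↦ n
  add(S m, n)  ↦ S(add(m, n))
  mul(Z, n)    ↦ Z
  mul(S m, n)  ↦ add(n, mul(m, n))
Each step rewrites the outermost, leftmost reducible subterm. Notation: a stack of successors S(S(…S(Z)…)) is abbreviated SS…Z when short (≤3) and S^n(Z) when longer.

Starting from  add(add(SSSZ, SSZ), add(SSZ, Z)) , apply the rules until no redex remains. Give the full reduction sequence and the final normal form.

  start: add(add(SSSZ, SSZ), add(SSZ, Z))
  →1  add(S(add(SSZ, SSZ)), add(SSZ, Z))
  →2  S(add(add(SSZ, SSZ), add(SSZ, Z)))
  →3  S(add(S(add(SZ, SSZ)), add(SSZ, Z)))
  →4  S(S(add(add(SZ, SSZ), add(SSZ, Z))))
  →5  S(S(add(S(add(Z, SSZ)), add(SSZ, Z))))
  →6  S(S(S(add(add(Z, SSZ), add(SSZ, Z)))))
  →7  S(S(S(add(SSZ, add(SSZ, Z)))))
  →8  S(S(S(S(add(SZ, add(SSZ, Z))))))
  →9  S(S(S(S(S(add(Z, add(SSZ, Z)))))))
  →10  S(S(S(S(S(add(SSZ, Z))))))
  →11  S(S(S(S(S(S(add(SZ, Z)))))))
  →12  S(S(S(S(S(S(S(add(Z, Z))))))))
  →13  S^7(Z)

Answer: normal form = S^7(Z)  (in 13 steps)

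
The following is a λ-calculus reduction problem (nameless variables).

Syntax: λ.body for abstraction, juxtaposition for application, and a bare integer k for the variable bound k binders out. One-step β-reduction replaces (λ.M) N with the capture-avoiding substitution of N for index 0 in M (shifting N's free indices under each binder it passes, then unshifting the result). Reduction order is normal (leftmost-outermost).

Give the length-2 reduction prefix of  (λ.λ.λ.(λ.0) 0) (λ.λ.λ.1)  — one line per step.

Answer: after 2 steps: λ.λ.0

Working:
  start: (λ.λ.λ.(λ.0) 0) (λ.λ.λ.1)
  step 1: λ.λ.(λ.0) 0
  step 2: λ.λ.0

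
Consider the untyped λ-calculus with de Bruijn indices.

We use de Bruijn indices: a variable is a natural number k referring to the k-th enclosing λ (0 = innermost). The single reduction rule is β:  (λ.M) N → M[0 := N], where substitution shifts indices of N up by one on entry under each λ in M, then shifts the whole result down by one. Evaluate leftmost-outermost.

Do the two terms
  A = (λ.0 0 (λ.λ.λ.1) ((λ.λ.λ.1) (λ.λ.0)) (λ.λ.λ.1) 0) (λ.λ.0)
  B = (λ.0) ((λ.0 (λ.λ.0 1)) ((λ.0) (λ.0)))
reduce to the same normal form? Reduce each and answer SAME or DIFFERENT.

Answer: DIFFERENT — A ⇓ λ.λ.λ.1, B ⇓ λ.λ.0 1

Derivation:
Term A:
  start: (λ.0 0 (λ.λ.λ.1) ((λ.λ.λ.1) (λ.λ.0)) (λ.λ.λ.1) 0) (λ.λ.0)
  [1] (λ.λ.0) (λ.λ.0) (λ.λ.λ.1) ((λ.λ.λ.1) (λ.λ.0)) (λ.λ.λ.1) (λ.λ.0)
  [2] (λ.0) (λ.λ.λ.1) ((λ.λ.λ.1) (λ.λ.0)) (λ.λ.λ.1) (λ.λ.0)
  [3] (λ.λ.λ.1) ((λ.λ.λ.1) (λ.λ.0)) (λ.λ.λ.1) (λ.λ.0)
  [4] (λ.λ.1) (λ.λ.λ.1) (λ.λ.0)
  [5] (λ.λ.λ.λ.1) (λ.λ.0)
  [6] λ.λ.λ.1

Term B:
  start: (λ.0) ((λ.0 (λ.λ.0 1)) ((λ.0) (λ.0)))
  [1] (λ.0 (λ.λ.0 1)) ((λ.0) (λ.0))
  [2] (λ.0) (λ.0) (λ.λ.0 1)
  [3] (λ.0) (λ.λ.0 1)
  [4] λ.λ.0 1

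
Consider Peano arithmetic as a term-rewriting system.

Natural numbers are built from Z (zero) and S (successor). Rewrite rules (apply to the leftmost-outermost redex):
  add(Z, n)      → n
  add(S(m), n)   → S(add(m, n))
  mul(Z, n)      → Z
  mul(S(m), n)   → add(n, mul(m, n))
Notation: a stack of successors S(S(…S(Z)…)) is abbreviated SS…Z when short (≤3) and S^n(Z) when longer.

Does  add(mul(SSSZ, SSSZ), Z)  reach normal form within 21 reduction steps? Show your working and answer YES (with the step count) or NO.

Answer: NO — after 21 steps the term is S(S(S(S(S(S(S(S(add(add(SZ, mul(Z, SSSZ)), Z))))))))), not yet normal

Reduction:
  start: add(mul(SSSZ, SSSZ), Z)
  step 1: add(add(SSSZ, mul(SSZ, SSSZ)), Z)
  step 2: add(S(add(SSZ, mul(SSZ, SSSZ))), Z)
  step 3: S(add(add(SSZ, mul(SSZ, SSSZ)), Z))
  step 4: S(add(S(add(SZ, mul(SSZ, SSSZ))), Z))
  step 5: S(S(add(add(SZ, mul(SSZ, SSSZ)), Z)))
  step 6: S(S(add(S(add(Z, mul(SSZ, SSSZ))), Z)))
  step 7: S(S(S(add(add(Z, mul(SSZ, SSSZ)), Z))))
  step 8: S(S(S(add(mul(SSZ, SSSZ), Z))))
  step 9: S(S(S(add(add(SSSZ, mul(SZ, SSSZ)), Z))))
  step 10: S(S(S(add(S(add(SSZ, mul(SZ, SSSZ))), Z))))
  step 11: S(S(S(S(add(add(SSZ, mul(SZ, SSSZ)), Z)))))
  step 12: S(S(S(S(add(S(add(SZ, mul(SZ, SSSZ))), Z)))))
  step 13: S(S(S(S(S(add(add(SZ, mul(SZ, SSSZ)), Z))))))
  step 14: S(S(S(S(S(add(S(add(Z, mul(SZ, SSSZ))), Z))))))
  step 15: S(S(S(S(S(S(add(add(Z, mul(SZ, SSSZ)), Z)))))))
  step 16: S(S(S(S(S(S(add(mul(SZ, SSSZ), Z)))))))
  step 17: S(S(S(S(S(S(add(add(SSSZ, mul(Z, SSSZ)), Z)))))))
  step 18: S(S(S(S(S(S(add(S(add(SSZ, mul(Z, SSSZ))), Z)))))))
  step 19: S(S(S(S(S(S(S(add(add(SSZ, mul(Z, SSSZ)), Z))))))))
  step 20: S(S(S(S(S(S(S(add(S(add(SZ, mul(Z, SSSZ))), Z))))))))
  step 21: S(S(S(S(S(S(S(S(add(add(SZ, mul(Z, SSSZ)), Z)))))))))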